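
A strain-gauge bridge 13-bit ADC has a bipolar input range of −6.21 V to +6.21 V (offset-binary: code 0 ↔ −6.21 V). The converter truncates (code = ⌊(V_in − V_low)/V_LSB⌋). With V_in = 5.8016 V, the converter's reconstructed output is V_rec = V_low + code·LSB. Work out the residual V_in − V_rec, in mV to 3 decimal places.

0.951 mV

One LSB is 12.42 V / 8192 = 1.516 mV.
Scaled input = 7922.6270 LSBs, so code = 7922.
V_rec = (−6.21) + 7922·0.00151611 = 5.8006494 V.
V_in − V_rec = 0.000950586 V = 0.951 mV.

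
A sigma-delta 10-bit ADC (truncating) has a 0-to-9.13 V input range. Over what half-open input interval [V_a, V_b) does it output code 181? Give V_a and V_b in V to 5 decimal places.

LSB = 9.13/2^10 = 8.916 mV.
V_a = V_low + 181·LSB = 1.6138 V; V_b = V_low + 182·LSB = 1.62271 V.

[1.61380 V, 1.62271 V)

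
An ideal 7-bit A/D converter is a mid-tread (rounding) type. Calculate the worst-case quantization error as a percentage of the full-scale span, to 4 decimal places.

0.3906 %

Rounding → worst-case error = ½ LSB = V_FS/2^8, so 100/256 = 0.390625 % of full scale.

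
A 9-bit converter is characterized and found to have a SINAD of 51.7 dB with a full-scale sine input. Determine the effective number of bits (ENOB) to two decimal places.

ENOB = (SINAD − 1.76) / 6.02 = (51.7 − 1.76)/6.02 = 8.296.

8.30 bits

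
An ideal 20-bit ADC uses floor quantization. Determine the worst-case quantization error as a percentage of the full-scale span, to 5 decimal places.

0.00010 %

Truncating → worst-case error = 1 LSB = V_FS/2^20, so 100/1048576 = 9.53674e-05 % of full scale.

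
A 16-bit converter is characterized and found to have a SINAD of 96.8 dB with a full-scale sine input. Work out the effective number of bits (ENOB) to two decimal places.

15.79 bits

ENOB = (SINAD − 1.76) / 6.02 = (96.8 − 1.76)/6.02 = 15.787.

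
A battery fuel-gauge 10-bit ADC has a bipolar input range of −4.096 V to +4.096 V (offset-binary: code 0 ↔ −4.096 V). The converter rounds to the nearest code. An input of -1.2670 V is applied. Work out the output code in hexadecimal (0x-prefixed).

Full-scale span = 8.192 V; LSB = 8.192/2^10 = 8.000 mV.
(V_in − V_low)/LSB = (-1.2670 − (−4.096)) / 0.008 = 353.625.
round(353.625) = 354.
In hexadecimal (0x-prefixed): 0x162.

code 0x162 (decimal 354)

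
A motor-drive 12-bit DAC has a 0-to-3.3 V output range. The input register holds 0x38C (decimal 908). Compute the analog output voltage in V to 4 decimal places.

0.7315 V

LSB = 3.3 V / 2^12 = 0.806 mV.
Code 0x38C = 908 decimal.
V_out = 0 + 908 × 0.000805664 V = 0.731543 V.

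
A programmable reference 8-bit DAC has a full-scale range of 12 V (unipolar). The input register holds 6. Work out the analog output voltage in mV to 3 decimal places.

281.250 mV

LSB = 12 V / 2^8 = 46.875 mV.
V_out = 0 + 6 × 0.046875 V = 0.28125 V.
= 281.250 mV.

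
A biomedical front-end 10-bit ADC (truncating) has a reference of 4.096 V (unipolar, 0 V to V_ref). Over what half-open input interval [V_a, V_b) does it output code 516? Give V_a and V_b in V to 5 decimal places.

[2.06400 V, 2.06800 V)

LSB = 4.096/2^10 = 4.000 mV.
V_a = V_low + 516·LSB = 2.064 V; V_b = V_low + 517·LSB = 2.068 V.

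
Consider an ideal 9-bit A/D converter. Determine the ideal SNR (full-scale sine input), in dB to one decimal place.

SNR ≈ 6.02·N + 1.76 dB = 6.02·9 + 1.76 = 55.94 dB.

55.9 dB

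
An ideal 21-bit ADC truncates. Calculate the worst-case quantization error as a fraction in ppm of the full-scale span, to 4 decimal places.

Truncating → worst-case error = 1 LSB = V_FS/2^21, so 1e+06/2097152 = 0.476837 ppm of full scale.

0.4768 ppm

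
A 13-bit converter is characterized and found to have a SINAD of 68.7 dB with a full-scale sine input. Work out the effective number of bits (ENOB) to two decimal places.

11.12 bits

ENOB = (SINAD − 1.76) / 6.02 = (68.7 − 1.76)/6.02 = 11.120.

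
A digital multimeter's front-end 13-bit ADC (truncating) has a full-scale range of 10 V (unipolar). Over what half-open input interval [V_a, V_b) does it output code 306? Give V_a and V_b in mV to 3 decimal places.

[373.535 mV, 374.756 mV)

LSB = 10/2^13 = 1.221 mV.
V_a = V_low + 306·LSB = 0.373535 V; V_b = V_low + 307·LSB = 0.374756 V.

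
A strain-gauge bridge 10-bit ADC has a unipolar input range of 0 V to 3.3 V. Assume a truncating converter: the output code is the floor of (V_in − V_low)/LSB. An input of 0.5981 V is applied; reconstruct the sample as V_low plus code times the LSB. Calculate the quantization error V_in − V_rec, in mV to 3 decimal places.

1.909 mV

LSB = 3.3/2^10 = 3.223 mV.
(V_in − V_low)/LSB = (0.5981 − 0)/0.00322266 = 185.5922 → code 185 (floor).
V_rec = 0 + 185·0.00322266 = 0.59619141 V.
Error = 0.5981 − 0.59619141 = 0.00190859 V = 1.909 mV.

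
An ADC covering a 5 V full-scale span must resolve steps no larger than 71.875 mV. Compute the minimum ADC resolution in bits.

Number of steps required ≥ 5 V / 71.875 mV = 69.57.
Need 2^N ≥ 69.57; 2^6 = 64, 2^7 = 128.
Minimum N = 7.

7 bits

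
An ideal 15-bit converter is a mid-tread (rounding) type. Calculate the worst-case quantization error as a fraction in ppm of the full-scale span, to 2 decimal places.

Rounding → worst-case error = ½ LSB = V_FS/2^16, so 1e+06/65536 = 15.2588 ppm of full scale.

15.26 ppm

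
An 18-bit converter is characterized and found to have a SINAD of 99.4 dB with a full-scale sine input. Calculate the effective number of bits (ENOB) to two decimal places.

ENOB = (SINAD − 1.76) / 6.02 = (99.4 − 1.76)/6.02 = 16.219.

16.22 bits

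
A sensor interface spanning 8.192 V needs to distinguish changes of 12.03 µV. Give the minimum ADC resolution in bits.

Number of steps required ≥ 8.192 V / 12.03 µV = 680964.26.
Need 2^N ≥ 680964.26; 2^19 = 524288, 2^20 = 1048576.
Minimum N = 20.

20 bits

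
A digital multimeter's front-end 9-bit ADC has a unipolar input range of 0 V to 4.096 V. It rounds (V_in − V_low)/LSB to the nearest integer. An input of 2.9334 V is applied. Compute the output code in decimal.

code 367

Full-scale span = 4.096 V; LSB = 4.096/2^9 = 8.000 mV.
Input sits at 366.675 steps above V_low.
So the output code is 367.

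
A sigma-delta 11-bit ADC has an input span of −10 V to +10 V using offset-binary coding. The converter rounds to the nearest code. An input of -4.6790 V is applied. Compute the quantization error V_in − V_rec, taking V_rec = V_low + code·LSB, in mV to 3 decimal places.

LSB = 20/2^11 = 9.766 mV.
(V_in − V_low)/LSB = (-4.6790 − (−10))/0.00976562 = 544.8704 → code 545 (round).
Code 545 maps back to (−10) + 545×0.00976562 V = -4.6777344 V.
V_in − V_rec = -0.00126563 V = -1.266 mV.

-1.266 mV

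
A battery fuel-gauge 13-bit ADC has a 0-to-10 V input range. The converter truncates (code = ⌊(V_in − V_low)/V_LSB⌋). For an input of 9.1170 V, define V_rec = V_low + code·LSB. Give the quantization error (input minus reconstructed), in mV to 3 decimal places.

LSB = 10/2^13 = 1.221 mV.
(9.1170 − 0)/0.0012207 = 7468.6464; ⌊·⌋ gives code 7468.
Code 7468 maps back to 0 + 7468×0.0012207 V = 9.1162109 V.
Error = 9.1170 − 9.1162109 = 0.000789063 V = 0.789 mV.

0.789 mV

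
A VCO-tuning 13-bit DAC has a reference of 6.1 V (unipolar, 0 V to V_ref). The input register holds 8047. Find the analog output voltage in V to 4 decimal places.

5.9920 V

LSB = 6.1 V / 2^13 = 0.745 mV.
V_out = 0 + 8047 × 0.000744629 V = 5.99203 V.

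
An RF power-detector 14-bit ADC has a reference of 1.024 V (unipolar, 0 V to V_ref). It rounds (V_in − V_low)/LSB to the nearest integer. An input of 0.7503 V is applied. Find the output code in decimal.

code 12005

LSB = 1.024 V / 16384 = 62.50 µV.
(0.7503 − 0) / 6.25e-05 = 12004.800 LSBs.
round(12004.800) = 12005.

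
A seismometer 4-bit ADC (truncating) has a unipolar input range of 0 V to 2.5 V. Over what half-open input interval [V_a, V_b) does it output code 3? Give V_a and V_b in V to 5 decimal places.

LSB = 2.5/2^4 = 156.250 mV.
V_a = V_low + 3·LSB = 0.46875 V; V_b = V_low + 4·LSB = 0.625 V.

[0.46875 V, 0.62500 V)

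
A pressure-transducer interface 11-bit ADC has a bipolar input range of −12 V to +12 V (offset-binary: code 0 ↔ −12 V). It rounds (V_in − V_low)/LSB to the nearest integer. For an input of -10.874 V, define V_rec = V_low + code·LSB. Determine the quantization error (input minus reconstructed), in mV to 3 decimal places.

1.000 mV

One LSB is 24 V / 2048 = 11.719 mV.
(V_in − V_low)/LSB = (-10.874 − (−12))/0.0117188 = 96.0853 → code 96 (round).
V_rec = (−12) + 96·0.0117188 = -10.875 V.
Difference: 0.001 V → 1.000 mV.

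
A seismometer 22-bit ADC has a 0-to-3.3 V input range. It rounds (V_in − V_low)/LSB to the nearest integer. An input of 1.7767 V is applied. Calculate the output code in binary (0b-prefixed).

With 4194304 levels over 3.3 V, one step is 0.79 µV.
(V_in − V_low)/LSB = (1.7767 − 0) / 7.86781e-07 = 2258187.854.
round(2258187.854) = 2258188.
In binary (0b-prefixed): 0b1000100111010100001100.

code 0b1000100111010100001100 (decimal 2258188)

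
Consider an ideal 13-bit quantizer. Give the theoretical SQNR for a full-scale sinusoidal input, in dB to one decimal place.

80.0 dB

SNR ≈ 6.02·N + 1.76 dB = 6.02·13 + 1.76 = 80.02 dB.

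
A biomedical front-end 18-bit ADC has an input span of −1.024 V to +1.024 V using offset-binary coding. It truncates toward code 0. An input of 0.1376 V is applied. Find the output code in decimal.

LSB = 2.048 V / 262144 = 7.81 µV.
(0.1376 − (−1.024)) / 7.8125e-06 = 148684.800 LSBs.
So the output code is 148684.

code 148684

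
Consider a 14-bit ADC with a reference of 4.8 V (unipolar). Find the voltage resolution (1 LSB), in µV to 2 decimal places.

292.97 µV

Full-scale span = 4.8 V.
LSB = 4.8 / 2^14 = 4.8 / 16384 = 0.000292969 V = 292.97 µV.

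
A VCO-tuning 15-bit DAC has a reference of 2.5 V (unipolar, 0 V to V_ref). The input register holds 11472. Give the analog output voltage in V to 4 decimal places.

LSB = 2.5 V / 2^15 = 76.29 µV.
V_out = 0 + 11472 × 7.62939e-05 V = 0.875244 V.

0.8752 V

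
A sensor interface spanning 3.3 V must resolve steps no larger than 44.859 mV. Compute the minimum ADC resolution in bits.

7 bits

Number of steps required ≥ 3.3 V / 44.859 mV = 73.56.
Need 2^N ≥ 73.56; 2^6 = 64, 2^7 = 128.
Minimum N = 7.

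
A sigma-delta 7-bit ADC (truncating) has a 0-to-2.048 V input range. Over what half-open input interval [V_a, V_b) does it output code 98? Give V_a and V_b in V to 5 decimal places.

[1.56800 V, 1.58400 V)

LSB = 2.048/2^7 = 16.000 mV.
V_a = V_low + 98·LSB = 1.568 V; V_b = V_low + 99·LSB = 1.584 V.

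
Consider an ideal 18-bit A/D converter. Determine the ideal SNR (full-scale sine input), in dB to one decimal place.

SNR ≈ 6.02·N + 1.76 dB = 6.02·18 + 1.76 = 110.12 dB.

110.1 dB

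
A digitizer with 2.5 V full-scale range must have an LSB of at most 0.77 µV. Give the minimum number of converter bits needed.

Number of steps required ≥ 2.5 V / 0.77 µV = 3246753.25.
Need 2^N ≥ 3246753.25; 2^21 = 2097152, 2^22 = 4194304.
Minimum N = 22.

22 bits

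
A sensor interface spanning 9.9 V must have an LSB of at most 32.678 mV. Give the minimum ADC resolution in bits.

Number of steps required ≥ 9.9 V / 32.678 mV = 302.96.
Need 2^N ≥ 302.96; 2^8 = 256, 2^9 = 512.
Minimum N = 9.

9 bits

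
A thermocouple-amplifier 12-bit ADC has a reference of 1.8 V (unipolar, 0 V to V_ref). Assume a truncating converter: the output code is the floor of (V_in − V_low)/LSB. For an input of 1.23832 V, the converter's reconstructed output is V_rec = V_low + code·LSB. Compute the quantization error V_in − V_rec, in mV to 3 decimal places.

0.381 mV

LSB = 1.8/2^12 = 439.45 µV.
(1.23832 − 0)/0.000439453 = 2817.8660; ⌊·⌋ gives code 2817.
Reconstructed: 1.2379395 V.
Difference: 0.000380547 V → 0.381 mV.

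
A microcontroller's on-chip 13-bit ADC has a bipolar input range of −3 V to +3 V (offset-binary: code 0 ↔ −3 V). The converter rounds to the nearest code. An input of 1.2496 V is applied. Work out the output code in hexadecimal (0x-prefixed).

code 0x16AA (decimal 5802)

LSB = 6 V / 8192 = 0.732 mV.
(V_in − V_low)/LSB = (1.2496 − (−3)) / 0.000732422 = 5802.121.
Round → code 5802.
In hexadecimal (0x-prefixed): 0x16AA.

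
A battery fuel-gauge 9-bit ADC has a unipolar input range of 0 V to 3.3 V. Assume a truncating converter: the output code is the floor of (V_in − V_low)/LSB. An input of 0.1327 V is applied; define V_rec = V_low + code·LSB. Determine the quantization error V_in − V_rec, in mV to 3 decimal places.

3.794 mV

One LSB is 3.3 V / 512 = 6.445 mV.
(V_in − V_low)/LSB = (0.1327 − 0)/0.00644531 = 20.5886 → code 20 (floor).
V_rec = 0 + 20·0.00644531 = 0.12890625 V.
V_in − V_rec = 0.00379375 V = 3.794 mV.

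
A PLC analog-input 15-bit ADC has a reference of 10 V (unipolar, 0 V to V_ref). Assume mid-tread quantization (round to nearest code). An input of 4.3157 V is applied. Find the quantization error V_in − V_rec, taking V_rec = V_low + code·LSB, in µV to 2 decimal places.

One LSB is 10 V / 32768 = 305.18 µV.
(V_in − V_low)/LSB = (4.3157 − 0)/0.000305176 = 14141.6858 → code 14142 (round).
Reconstructed: 4.3157959 V.
Error = 4.3157 − 4.3157959 = -9.58984e-05 V = -95.90 µV.

-95.90 µV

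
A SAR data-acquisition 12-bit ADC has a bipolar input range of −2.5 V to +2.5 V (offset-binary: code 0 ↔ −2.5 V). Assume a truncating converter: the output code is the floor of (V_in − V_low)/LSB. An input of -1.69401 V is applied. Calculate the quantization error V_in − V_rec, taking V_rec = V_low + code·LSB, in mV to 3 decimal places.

Step size: 5 V ÷ 2^12 = 1.221 mV.
(V_in − V_low)/LSB = (-1.69401 − (−2.5))/0.0012207 = 660.2670 → code 660 (floor).
Code 660 maps back to (−2.5) + 660×0.0012207 V = -1.6943359 V.
Difference: 0.000325938 V → 0.326 mV.

0.326 mV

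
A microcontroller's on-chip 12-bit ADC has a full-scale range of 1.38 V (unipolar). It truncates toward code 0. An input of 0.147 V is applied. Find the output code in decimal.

Full-scale span = 1.38 V; LSB = 1.38/2^12 = 336.91 µV.
(V_in − V_low)/LSB = (0.147 − 0) / 0.000336914 = 436.313.
⌊·⌋(436.313) = 436.

code 436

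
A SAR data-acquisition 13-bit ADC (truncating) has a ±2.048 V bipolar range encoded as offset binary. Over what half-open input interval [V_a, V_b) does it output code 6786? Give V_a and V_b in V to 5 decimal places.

[1.34500 V, 1.34550 V)

LSB = 4.096/2^13 = 0.500 mV.
V_a = V_low + 6786·LSB = 1.345 V; V_b = V_low + 6787·LSB = 1.3455 V.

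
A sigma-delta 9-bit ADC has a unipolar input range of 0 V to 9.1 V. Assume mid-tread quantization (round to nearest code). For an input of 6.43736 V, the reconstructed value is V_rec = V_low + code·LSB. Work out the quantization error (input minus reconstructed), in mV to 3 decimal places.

3.376 mV

Step size: 9.1 V ÷ 2^9 = 17.773 mV.
(6.43736 − 0)/0.0177734 = 362.1899; round gives code 362.
Reconstructed: 6.4339844 V.
V_in − V_rec = 0.00337563 V = 3.376 mV.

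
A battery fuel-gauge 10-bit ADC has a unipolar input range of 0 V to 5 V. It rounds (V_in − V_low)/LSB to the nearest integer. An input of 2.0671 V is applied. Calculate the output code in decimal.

code 423

With 1024 levels over 5 V, one step is 4.883 mV.
(V_in − V_low)/LSB = (2.0671 − 0) / 0.00488281 = 423.342.
Round → code 423.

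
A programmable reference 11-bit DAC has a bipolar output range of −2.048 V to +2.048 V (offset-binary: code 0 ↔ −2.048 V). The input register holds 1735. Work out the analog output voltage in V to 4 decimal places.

1.4220 V

LSB = 4.096 V / 2^11 = 2.000 mV.
V_out = (−2.048) + 1735 × 0.002 V = 1.422 V.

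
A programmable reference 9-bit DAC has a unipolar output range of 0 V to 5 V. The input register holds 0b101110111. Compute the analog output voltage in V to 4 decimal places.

LSB = 5 V / 2^9 = 9.766 mV.
Code 0b101110111 = 375 decimal.
V_out = 0 + 375 × 0.00976562 V = 3.66211 V.

3.6621 V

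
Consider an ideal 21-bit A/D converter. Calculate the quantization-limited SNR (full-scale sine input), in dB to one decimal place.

128.2 dB

SNR ≈ 6.02·N + 1.76 dB = 6.02·21 + 1.76 = 128.18 dB.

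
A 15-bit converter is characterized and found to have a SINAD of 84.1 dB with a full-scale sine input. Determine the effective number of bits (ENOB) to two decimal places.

ENOB = (SINAD − 1.76) / 6.02 = (84.1 − 1.76)/6.02 = 13.678.

13.68 bits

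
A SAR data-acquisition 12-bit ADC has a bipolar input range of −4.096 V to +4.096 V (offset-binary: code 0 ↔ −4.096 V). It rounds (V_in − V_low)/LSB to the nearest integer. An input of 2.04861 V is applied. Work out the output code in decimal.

Full-scale span = 8.192 V; LSB = 8.192/2^12 = 2.000 mV.
(V_in − V_low)/LSB = (2.04861 − (−4.096)) / 0.002 = 3072.305.
So the output code is 3072.

code 3072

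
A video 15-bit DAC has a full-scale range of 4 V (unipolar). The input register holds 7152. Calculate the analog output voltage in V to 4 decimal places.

LSB = 4 V / 2^15 = 122.07 µV.
V_out = 0 + 7152 × 0.00012207 V = 0.873047 V.

0.8730 V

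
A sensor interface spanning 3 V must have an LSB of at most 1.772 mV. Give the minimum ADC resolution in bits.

11 bits

Number of steps required ≥ 3 V / 1.772 mV = 1693.00.
Need 2^N ≥ 1693.00; 2^10 = 1024, 2^11 = 2048.
Minimum N = 11.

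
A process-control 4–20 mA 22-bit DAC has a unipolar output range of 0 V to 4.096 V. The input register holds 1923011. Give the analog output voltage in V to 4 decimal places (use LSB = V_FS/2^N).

1.8779 V

LSB = 4.096 V / 2^22 = 0.98 µV.
V_out = 0 + 1923011 × 9.76563e-07 V = 1.87794 V.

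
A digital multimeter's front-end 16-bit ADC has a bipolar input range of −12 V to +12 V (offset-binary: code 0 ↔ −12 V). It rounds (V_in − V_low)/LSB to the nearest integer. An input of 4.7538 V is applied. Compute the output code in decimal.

code 45749

LSB = 24 V / 65536 = 366.21 µV.
Input sits at 45749.043 steps above V_low.
round(45749.043) = 45749.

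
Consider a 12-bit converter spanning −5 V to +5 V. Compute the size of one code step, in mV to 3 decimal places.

2.441 mV

Full-scale span = 10 V.
LSB = 10 / 2^12 = 10 / 4096 = 0.00244141 V = 2.441 mV.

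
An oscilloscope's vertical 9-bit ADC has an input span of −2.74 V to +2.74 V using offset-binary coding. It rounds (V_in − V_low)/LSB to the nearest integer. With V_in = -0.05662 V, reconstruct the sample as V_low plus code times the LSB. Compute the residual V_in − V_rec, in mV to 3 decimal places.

Step size: 5.48 V ÷ 2^9 = 10.703 mV.
Scaled input = 250.7100 LSBs, so code = 251.
Code 251 maps back to (−2.74) + 251×0.0107031 V = -0.053515625 V.
Difference: -0.00310437 V → -3.104 mV.

-3.104 mV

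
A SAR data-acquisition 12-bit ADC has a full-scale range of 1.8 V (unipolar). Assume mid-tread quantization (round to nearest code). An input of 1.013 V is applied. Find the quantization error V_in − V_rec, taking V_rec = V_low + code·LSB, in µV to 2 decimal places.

60.55 µV

LSB = 1.8/2^12 = 439.45 µV.
(1.013 − 0)/0.000439453 = 2305.1378; round gives code 2305.
Reconstructed: 1.0129395 V.
Difference: 6.05469e-05 V → 60.55 µV.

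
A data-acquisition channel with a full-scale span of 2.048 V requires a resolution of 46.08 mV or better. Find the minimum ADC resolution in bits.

Number of steps required ≥ 2.048 V / 46.08 mV = 44.44.
Need 2^N ≥ 44.44; 2^5 = 32, 2^6 = 64.
Minimum N = 6.

6 bits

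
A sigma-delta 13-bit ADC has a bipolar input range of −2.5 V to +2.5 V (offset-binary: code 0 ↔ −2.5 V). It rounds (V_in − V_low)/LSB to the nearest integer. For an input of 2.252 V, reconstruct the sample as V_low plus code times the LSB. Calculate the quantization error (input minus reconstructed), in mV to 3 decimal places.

-0.197 mV

One LSB is 5 V / 8192 = 0.610 mV.
(V_in − V_low)/LSB = (2.252 − (−2.5))/0.000610352 = 7785.6768 → code 7786 (round).
Reconstructed: 2.2521973 V.
Error = 2.252 − 2.2521973 = -0.000197266 V = -0.197 mV.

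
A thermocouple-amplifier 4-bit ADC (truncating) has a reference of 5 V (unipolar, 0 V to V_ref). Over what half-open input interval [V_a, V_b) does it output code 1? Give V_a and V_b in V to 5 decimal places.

LSB = 5/2^4 = 312.500 mV.
V_a = V_low + 1·LSB = 0.3125 V; V_b = V_low + 2·LSB = 0.625 V.

[0.31250 V, 0.62500 V)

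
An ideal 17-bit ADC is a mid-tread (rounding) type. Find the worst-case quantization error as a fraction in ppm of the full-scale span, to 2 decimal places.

Rounding → worst-case error = ½ LSB = V_FS/2^18, so 1e+06/262144 = 3.8147 ppm of full scale.

3.81 ppm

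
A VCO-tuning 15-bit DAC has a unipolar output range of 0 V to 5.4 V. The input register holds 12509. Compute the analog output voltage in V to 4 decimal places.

LSB = 5.4 V / 2^15 = 164.79 µV.
V_out = 0 + 12509 × 0.000164795 V = 2.06142 V.

2.0614 V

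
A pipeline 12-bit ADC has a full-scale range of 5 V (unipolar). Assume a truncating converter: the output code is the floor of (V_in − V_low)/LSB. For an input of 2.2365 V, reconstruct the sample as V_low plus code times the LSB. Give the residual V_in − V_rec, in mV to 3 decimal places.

0.172 mV

LSB = 5/2^12 = 1.221 mV.
Scaled input = 1832.1408 LSBs, so code = 1832.
Reconstructed: 2.2363281 V.
V_in − V_rec = 0.000171875 V = 0.172 mV.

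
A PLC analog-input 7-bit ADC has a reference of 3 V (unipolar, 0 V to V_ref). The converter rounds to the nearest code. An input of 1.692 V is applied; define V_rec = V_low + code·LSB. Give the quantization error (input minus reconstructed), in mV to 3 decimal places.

4.500 mV

One LSB is 3 V / 128 = 23.438 mV.
(V_in − V_low)/LSB = (1.692 − 0)/0.0234375 = 72.1920 → code 72 (round).
Reconstructed: 1.6875 V.
Difference: 0.0045 V → 4.500 mV.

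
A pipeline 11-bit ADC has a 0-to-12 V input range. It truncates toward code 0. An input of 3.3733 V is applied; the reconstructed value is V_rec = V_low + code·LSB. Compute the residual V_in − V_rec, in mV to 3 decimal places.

4.159 mV

Step size: 12 V ÷ 2^11 = 5.859 mV.
Scaled input = 575.7099 LSBs, so code = 575.
Reconstructed: 3.3691406 V.
V_in − V_rec = 0.00415937 V = 4.159 mV.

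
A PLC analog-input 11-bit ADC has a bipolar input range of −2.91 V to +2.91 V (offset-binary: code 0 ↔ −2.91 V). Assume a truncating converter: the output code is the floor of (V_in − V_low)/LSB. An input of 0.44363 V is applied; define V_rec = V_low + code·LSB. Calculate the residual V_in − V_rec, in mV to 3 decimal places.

0.310 mV

One LSB is 5.82 V / 2048 = 2.842 mV.
Scaled input = 1180.1090 LSBs, so code = 1180.
V_rec = (−2.91) + 1180·0.0028418 = 0.44332031 V.
Error = 0.44363 − 0.44332031 = 0.000309688 V = 0.310 mV.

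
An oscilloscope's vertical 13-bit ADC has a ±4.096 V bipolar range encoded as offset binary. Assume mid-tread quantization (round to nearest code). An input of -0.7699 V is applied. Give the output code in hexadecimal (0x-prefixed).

code 0xCFE (decimal 3326)

With 8192 levels over 8.192 V, one step is 1.000 mV.
Input sits at 3326.100 steps above V_low.
Round → code 3326.
In hexadecimal (0x-prefixed): 0xCFE.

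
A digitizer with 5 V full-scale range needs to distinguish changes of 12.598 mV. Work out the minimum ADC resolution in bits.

9 bits

Number of steps required ≥ 5 V / 12.598 mV = 396.89.
Need 2^N ≥ 396.89; 2^8 = 256, 2^9 = 512.
Minimum N = 9.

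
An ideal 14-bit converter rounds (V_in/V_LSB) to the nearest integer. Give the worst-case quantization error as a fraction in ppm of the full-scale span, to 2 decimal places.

Rounding → worst-case error = ½ LSB = V_FS/2^15, so 1e+06/32768 = 30.5176 ppm of full scale.

30.52 ppm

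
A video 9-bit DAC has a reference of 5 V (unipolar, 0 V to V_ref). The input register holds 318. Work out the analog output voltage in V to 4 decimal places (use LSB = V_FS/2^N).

3.1055 V

LSB = 5 V / 2^9 = 9.766 mV.
V_out = 0 + 318 × 0.00976562 V = 3.10547 V.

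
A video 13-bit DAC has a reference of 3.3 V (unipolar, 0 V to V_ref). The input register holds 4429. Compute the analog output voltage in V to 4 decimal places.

1.7841 V

LSB = 3.3 V / 2^13 = 402.83 µV.
V_out = 0 + 4429 × 0.000402832 V = 1.78414 V.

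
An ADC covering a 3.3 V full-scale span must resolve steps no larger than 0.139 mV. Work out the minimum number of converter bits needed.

15 bits

Number of steps required ≥ 3.3 V / 0.139 mV = 23741.01.
Need 2^N ≥ 23741.01; 2^14 = 16384, 2^15 = 32768.
Minimum N = 15.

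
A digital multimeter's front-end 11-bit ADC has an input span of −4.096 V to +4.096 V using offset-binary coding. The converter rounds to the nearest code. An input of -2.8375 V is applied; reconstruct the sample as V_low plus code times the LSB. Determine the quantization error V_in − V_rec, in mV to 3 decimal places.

-1.500 mV

Step size: 8.192 V ÷ 2^11 = 4.000 mV.
(-2.8375 − (−4.096))/0.004 = 314.6250; round gives code 315.
Reconstructed: -2.836 V.
Error = -2.8375 − (−2.836) = -0.0015 V = -1.500 mV.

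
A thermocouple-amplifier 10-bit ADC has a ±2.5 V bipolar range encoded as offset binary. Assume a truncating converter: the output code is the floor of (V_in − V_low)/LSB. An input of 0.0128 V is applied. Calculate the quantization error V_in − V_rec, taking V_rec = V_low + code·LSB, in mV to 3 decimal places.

3.034 mV

One LSB is 5 V / 1024 = 4.883 mV.
(V_in − V_low)/LSB = (0.0128 − (−2.5))/0.00488281 = 514.6214 → code 514 (floor).
Code 514 maps back to (−2.5) + 514×0.00488281 V = 0.009765625 V.
Difference: 0.00303438 V → 3.034 mV.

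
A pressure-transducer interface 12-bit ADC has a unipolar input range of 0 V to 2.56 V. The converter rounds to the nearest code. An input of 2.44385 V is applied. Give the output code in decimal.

Full-scale span = 2.56 V; LSB = 2.56/2^12 = 0.625 mV.
(V_in − V_low)/LSB = (2.44385 − 0) / 0.000625 = 3910.160.
round(3910.160) = 3910.

code 3910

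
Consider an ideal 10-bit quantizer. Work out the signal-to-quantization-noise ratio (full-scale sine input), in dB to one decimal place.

62.0 dB

SNR ≈ 6.02·N + 1.76 dB = 6.02·10 + 1.76 = 61.96 dB.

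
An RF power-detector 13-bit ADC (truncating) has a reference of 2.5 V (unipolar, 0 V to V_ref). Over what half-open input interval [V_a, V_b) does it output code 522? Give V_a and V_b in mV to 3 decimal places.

[159.302 mV, 159.607 mV)

LSB = 2.5/2^13 = 305.18 µV.
V_a = V_low + 522·LSB = 0.159302 V; V_b = V_low + 523·LSB = 0.159607 V.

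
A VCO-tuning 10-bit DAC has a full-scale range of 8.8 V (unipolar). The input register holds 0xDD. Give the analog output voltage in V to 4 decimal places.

LSB = 8.8 V / 2^10 = 8.594 mV.
Code 0xDD = 221 decimal.
V_out = 0 + 221 × 0.00859375 V = 1.89922 V.

1.8992 V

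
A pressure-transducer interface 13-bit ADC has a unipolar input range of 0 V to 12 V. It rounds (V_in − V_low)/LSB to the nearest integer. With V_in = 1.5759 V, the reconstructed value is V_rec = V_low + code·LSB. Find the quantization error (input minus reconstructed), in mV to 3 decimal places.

-0.272 mV

One LSB is 12 V / 8192 = 1.465 mV.
(V_in − V_low)/LSB = (1.5759 − 0)/0.00146484 = 1075.8144 → code 1076 (round).
Code 1076 maps back to 0 + 1076×0.00146484 V = 1.5761719 V.
Error = 1.5759 − 1.5761719 = -0.000271875 V = -0.272 mV.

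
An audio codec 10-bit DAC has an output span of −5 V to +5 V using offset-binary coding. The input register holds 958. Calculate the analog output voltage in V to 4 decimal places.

4.3555 V

LSB = 10 V / 2^10 = 9.766 mV.
V_out = (−5) + 958 × 0.00976562 V = 4.35547 V.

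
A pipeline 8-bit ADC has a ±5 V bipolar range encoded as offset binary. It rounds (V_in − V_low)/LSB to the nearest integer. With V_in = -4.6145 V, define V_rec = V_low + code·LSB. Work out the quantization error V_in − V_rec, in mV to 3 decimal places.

One LSB is 10 V / 256 = 39.062 mV.
Scaled input = 9.8688 LSBs, so code = 10.
V_rec = (−5) + 10·0.0390625 = -4.609375 V.
Error = -4.6145 − (−4.609375) = -0.005125 V = -5.125 mV.

-5.125 mV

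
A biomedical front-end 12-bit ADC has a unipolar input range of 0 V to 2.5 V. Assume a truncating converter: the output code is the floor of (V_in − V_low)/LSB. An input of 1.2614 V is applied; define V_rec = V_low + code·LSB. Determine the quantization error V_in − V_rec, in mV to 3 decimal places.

0.414 mV

LSB = 2.5/2^12 = 0.610 mV.
(1.2614 − 0)/0.000610352 = 2066.6778; ⌊·⌋ gives code 2066.
Reconstructed: 1.2609863 V.
Difference: 0.000413672 V → 0.414 mV.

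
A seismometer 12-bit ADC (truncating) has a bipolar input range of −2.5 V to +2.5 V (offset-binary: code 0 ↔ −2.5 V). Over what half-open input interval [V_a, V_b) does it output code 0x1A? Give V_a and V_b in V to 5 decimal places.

[-2.46826 V, -2.46704 V)

LSB = 5/2^12 = 1.221 mV.
Code 0x1A = 26 decimal.
V_a = V_low + 26·LSB = -2.46826 V; V_b = V_low + 27·LSB = -2.46704 V.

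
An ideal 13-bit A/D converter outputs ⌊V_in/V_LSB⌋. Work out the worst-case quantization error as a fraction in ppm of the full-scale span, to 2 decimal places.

Truncating → worst-case error = 1 LSB = V_FS/2^13, so 1e+06/8192 = 122.07 ppm of full scale.

122.07 ppm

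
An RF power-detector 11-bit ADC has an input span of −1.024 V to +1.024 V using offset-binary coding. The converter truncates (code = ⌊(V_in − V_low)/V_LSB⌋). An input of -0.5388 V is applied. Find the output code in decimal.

code 485

Full-scale span = 2.048 V; LSB = 2.048/2^11 = 1.000 mV.
(-0.5388 − (−1.024)) / 0.001 = 485.200 LSBs.
Floor → code 485.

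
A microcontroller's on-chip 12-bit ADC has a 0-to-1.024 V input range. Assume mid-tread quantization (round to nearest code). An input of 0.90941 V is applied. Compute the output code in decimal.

Full-scale span = 1.024 V; LSB = 1.024/2^12 = 250.00 µV.
Input sits at 3637.640 steps above V_low.
So the output code is 3638.

code 3638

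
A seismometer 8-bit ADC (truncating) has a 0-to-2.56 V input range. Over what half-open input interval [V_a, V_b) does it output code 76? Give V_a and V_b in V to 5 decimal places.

[0.76000 V, 0.77000 V)

LSB = 2.56/2^8 = 10.000 mV.
V_a = V_low + 76·LSB = 0.76 V; V_b = V_low + 77·LSB = 0.77 V.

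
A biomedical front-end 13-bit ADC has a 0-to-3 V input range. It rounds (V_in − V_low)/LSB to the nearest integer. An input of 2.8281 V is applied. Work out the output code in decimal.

code 7723

With 8192 levels over 3 V, one step is 366.21 µV.
Input sits at 7722.598 steps above V_low.
Round → code 7723.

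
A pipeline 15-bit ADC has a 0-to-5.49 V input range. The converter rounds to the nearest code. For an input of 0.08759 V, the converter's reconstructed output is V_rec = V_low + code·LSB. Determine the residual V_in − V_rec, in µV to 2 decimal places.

LSB = 5.49/2^15 = 167.54 µV.
Scaled input = 522.7958 LSBs, so code = 523.
V_rec = 0 + 523·0.000167542 = 0.087624207 V.
Difference: -3.42065e-05 V → -34.21 µV.

-34.21 µV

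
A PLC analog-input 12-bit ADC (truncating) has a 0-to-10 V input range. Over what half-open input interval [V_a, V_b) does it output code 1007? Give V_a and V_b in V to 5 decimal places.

[2.45850 V, 2.46094 V)

LSB = 10/2^12 = 2.441 mV.
V_a = V_low + 1007·LSB = 2.4585 V; V_b = V_low + 1008·LSB = 2.46094 V.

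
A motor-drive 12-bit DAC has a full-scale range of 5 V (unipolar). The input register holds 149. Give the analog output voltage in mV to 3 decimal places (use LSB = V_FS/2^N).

LSB = 5 V / 2^12 = 1.221 mV.
V_out = 0 + 149 × 0.0012207 V = 0.181885 V.
= 181.885 mV.

181.885 mV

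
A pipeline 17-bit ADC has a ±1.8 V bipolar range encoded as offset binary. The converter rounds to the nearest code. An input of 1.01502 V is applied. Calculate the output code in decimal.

With 131072 levels over 3.6 V, one step is 27.47 µV.
(V_in − V_low)/LSB = (1.01502 − (−1.8)) / 2.74658e-05 = 102491.750.
So the output code is 102492.

code 102492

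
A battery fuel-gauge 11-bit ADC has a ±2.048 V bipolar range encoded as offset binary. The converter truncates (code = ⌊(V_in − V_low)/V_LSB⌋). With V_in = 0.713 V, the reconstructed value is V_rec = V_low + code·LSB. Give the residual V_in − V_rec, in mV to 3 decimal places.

LSB = 4.096/2^11 = 2.000 mV.
(0.713 − (−2.048))/0.002 = 1380.5000; ⌊·⌋ gives code 1380.
Code 1380 maps back to (−2.048) + 1380×0.002 V = 0.712 V.
V_in − V_rec = 0.001 V = 1.000 mV.

1.000 mV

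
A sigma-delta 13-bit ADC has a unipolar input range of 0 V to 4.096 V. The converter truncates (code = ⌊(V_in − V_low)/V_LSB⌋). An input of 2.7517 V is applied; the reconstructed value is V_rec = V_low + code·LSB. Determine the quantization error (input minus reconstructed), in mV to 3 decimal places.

0.200 mV

One LSB is 4.096 V / 8192 = 0.500 mV.
(2.7517 − 0)/0.0005 = 5503.4000; ⌊·⌋ gives code 5503.
Reconstructed: 2.7515 V.
V_in − V_rec = 0.0002 V = 0.200 mV.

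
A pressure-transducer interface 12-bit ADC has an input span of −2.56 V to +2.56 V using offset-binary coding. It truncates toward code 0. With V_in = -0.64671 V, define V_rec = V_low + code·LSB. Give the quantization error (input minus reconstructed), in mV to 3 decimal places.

0.790 mV

LSB = 5.12/2^12 = 1.250 mV.
(V_in − V_low)/LSB = (-0.64671 − (−2.56))/0.00125 = 1530.6320 → code 1530 (floor).
Code 1530 maps back to (−2.56) + 1530×0.00125 V = -0.6475 V.
Difference: 0.00079 V → 0.790 mV.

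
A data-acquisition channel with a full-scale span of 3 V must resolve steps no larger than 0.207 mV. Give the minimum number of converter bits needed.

Number of steps required ≥ 3 V / 0.207 mV = 14492.75.
Need 2^N ≥ 14492.75; 2^13 = 8192, 2^14 = 16384.
Minimum N = 14.

14 bits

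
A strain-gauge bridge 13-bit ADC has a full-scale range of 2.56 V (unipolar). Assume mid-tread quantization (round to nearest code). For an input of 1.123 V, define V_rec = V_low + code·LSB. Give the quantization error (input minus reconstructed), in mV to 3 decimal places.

-0.125 mV

One LSB is 2.56 V / 8192 = 312.50 µV.
Scaled input = 3593.6000 LSBs, so code = 3594.
Reconstructed: 1.123125 V.
V_in − V_rec = -0.000125 V = -0.125 mV.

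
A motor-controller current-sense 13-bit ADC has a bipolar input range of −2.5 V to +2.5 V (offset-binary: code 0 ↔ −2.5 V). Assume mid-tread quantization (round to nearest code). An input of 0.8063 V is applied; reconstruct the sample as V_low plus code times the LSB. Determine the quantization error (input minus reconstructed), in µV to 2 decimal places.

Step size: 5 V ÷ 2^13 = 0.610 mV.
(V_in − V_low)/LSB = (0.8063 − (−2.5))/0.000610352 = 5417.0419 → code 5417 (round).
V_rec = (−2.5) + 5417·0.000610352 = 0.80627441 V.
V_in − V_rec = 2.55859e-05 V = 25.59 µV.

25.59 µV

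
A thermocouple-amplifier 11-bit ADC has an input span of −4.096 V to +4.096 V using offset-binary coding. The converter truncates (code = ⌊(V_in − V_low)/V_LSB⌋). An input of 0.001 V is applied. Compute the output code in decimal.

Full-scale span = 8.192 V; LSB = 8.192/2^11 = 4.000 mV.
(0.001 − (−4.096)) / 0.004 = 1024.250 LSBs.
Floor → code 1024.

code 1024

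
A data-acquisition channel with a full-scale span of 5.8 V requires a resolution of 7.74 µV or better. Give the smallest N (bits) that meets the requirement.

Number of steps required ≥ 5.8 V / 7.74 µV = 749354.01.
Need 2^N ≥ 749354.01; 2^19 = 524288, 2^20 = 1048576.
Minimum N = 20.

20 bits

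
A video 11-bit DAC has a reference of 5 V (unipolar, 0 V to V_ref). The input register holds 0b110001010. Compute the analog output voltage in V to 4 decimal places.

0.9619 V

LSB = 5 V / 2^11 = 2.441 mV.
Code 0b110001010 = 394 decimal.
V_out = 0 + 394 × 0.00244141 V = 0.961914 V.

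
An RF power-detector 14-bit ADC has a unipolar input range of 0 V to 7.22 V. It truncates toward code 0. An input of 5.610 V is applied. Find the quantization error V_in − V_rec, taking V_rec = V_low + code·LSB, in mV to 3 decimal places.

One LSB is 7.22 V / 16384 = 440.67 µV.
Scaled input = 12730.5042 LSBs, so code = 12730.
Code 12730 maps back to 0 + 12730×0.000440674 V = 5.6097778 V.
Difference: 0.000222168 V → 0.222 mV.

0.222 mV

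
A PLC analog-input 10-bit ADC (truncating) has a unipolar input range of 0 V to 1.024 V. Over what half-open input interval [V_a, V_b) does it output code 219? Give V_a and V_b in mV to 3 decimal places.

LSB = 1.024/2^10 = 1.000 mV.
V_a = V_low + 219·LSB = 0.219 V; V_b = V_low + 220·LSB = 0.22 V.

[219.000 mV, 220.000 mV)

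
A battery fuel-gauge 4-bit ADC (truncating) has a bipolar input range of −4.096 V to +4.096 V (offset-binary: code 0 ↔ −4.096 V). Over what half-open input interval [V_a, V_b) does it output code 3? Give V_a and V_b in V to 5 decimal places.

LSB = 8.192/2^4 = 0.5120 V.
V_a = V_low + 3·LSB = -2.56 V; V_b = V_low + 4·LSB = -2.048 V.

[-2.56000 V, -2.04800 V)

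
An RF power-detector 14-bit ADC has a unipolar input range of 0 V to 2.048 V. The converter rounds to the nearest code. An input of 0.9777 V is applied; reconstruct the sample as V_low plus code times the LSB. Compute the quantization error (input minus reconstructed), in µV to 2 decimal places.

-50.00 µV

Step size: 2.048 V ÷ 2^14 = 125.00 µV.
Scaled input = 7821.6000 LSBs, so code = 7822.
V_rec = 0 + 7822·0.000125 = 0.97775 V.
Error = 0.9777 − 0.97775 = -5e-05 V = -50.00 µV.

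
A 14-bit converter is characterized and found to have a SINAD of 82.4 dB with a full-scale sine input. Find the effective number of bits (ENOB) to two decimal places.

13.40 bits

ENOB = (SINAD − 1.76) / 6.02 = (82.4 − 1.76)/6.02 = 13.395.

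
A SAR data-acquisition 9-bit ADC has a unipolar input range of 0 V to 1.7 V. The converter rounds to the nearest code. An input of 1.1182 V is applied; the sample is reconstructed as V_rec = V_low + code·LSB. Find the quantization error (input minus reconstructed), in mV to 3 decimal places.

-0.745 mV

LSB = 1.7/2^9 = 3.320 mV.
(V_in − V_low)/LSB = (1.1182 − 0)/0.00332031 = 336.7755 → code 337 (round).
Reconstructed: 1.1189453 V.
V_in − V_rec = -0.000745312 V = -0.745 mV.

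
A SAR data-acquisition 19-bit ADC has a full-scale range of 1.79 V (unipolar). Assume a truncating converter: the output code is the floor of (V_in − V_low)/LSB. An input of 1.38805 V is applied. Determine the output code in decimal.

LSB = 1.79 V / 524288 = 3.41 µV.
(V_in − V_low)/LSB = (1.38805 − 0) / 3.41415e-06 = 406557.519.
⌊·⌋(406557.519) = 406557.

code 406557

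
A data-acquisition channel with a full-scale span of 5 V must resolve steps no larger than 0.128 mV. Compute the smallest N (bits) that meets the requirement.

16 bits

Number of steps required ≥ 5 V / 0.128 mV = 39062.50.
Need 2^N ≥ 39062.50; 2^15 = 32768, 2^16 = 65536.
Minimum N = 16.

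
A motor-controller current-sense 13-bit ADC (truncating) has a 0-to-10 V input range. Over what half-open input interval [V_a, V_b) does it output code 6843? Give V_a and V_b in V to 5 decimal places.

[8.35327 V, 8.35449 V)

LSB = 10/2^13 = 1.221 mV.
V_a = V_low + 6843·LSB = 8.35327 V; V_b = V_low + 6844·LSB = 8.35449 V.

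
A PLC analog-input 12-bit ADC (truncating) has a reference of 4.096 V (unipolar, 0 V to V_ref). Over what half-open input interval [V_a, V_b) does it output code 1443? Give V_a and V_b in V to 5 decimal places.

LSB = 4.096/2^12 = 1.000 mV.
V_a = V_low + 1443·LSB = 1.443 V; V_b = V_low + 1444·LSB = 1.444 V.

[1.44300 V, 1.44400 V)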